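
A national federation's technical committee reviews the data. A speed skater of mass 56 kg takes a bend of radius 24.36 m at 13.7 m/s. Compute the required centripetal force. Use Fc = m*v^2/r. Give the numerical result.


Fc = m * v^2 / r
v^2 = 13.7^2 = 187.69
Fc = 56 * 187.69 / 24.36
Fc = 10510.64 / 24.36 = 431.4713 N

431.4713 N


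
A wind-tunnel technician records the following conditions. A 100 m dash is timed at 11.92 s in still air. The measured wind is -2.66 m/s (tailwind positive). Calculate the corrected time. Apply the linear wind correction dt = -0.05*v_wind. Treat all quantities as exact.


dt = -0.05 * v_wind = -0.05 * -2.66 = 0.133 s
t_corrected = t_still + dt = 11.92 + (0.133)
t_corrected = 12.053 s

12.053 s


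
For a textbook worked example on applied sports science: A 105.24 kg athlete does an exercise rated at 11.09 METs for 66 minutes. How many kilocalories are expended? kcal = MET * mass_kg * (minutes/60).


kcal = MET * mass * time_hr
Convert time: 66 min = 1.1 hr
kcal = 11.09 * 105.24 * 1.1
kcal = 1283.8228 kcal

1283.8228 kcal


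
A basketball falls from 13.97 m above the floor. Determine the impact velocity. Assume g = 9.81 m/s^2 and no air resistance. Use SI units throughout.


v = sqrt(2 * g * h)
v = sqrt(2 * 9.81 * 13.97)
v = sqrt(274.0914) = 16.5557 m/s

16.5557 m/s


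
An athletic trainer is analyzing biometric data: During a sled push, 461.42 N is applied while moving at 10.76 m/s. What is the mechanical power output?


P = F * v
P = 461.42 * 10.76
P = 4964.8792 W

4964.8792 W


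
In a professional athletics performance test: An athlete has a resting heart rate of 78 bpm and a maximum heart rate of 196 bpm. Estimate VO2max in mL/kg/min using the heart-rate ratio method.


VO2max = 15.3 * HRmax / HRrest
VO2max = 15.3 * 196 / 78
VO2max = 2998.8 / 78 = 38.4462 mL/kg/min

38.4462 mL/kg/min


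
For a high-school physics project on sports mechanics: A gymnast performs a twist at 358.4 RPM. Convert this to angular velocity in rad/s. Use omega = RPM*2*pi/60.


omega = RPM * 2 * pi / 60
omega = 358.4 * 2 * 3.14159 / 60
omega = 2251.8936 / 60 = 37.5316 rad/s

37.5316 rad/s


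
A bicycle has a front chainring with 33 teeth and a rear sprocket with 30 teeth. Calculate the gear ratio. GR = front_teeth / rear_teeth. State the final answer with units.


GR = front_teeth / rear_teeth
GR = 33 / 30
GR = 1.1

1.1


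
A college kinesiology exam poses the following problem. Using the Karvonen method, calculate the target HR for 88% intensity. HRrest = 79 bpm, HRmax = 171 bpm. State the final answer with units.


Target = HRrest + pct*(HRmax - HRrest)
Heart rate reserve = HRmax - HRrest = 171 - 79 = 92 bpm
Fraction = 88% = 0.88
Target = 79 + 0.88 * 92
Target = 79 + 80.96 = 159.96 bpm

159.96 bpm


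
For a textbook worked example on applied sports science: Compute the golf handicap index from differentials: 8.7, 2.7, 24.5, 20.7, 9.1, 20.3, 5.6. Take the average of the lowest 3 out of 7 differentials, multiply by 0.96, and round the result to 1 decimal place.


All differentials: 8.7, 2.7, 24.5, 20.7, 9.1, 20.3, 5.6
Sorted: 2.7, 5.6, 8.7, 9.1, 20.3, 20.7, 24.5
Best 3: 2.7, 5.6, 8.7
Average of best = 17 / 3 = 5.6667
Raw index = 5.6667 * 0.96 = 5.44
Handicap index = round(5.44, 1) = 5.4

5.4


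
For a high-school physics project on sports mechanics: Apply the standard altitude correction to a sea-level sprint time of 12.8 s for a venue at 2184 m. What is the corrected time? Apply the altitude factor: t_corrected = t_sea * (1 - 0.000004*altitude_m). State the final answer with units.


Correction factor = 1 - 0.000004 * 2184 = 0.991264
t_corrected = t_sea * factor = 12.8 * 0.991264
t_corrected = 12.6882 s

12.6882 s


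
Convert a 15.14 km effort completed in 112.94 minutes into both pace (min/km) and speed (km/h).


Pace = time / distance = 112.94 min / 15.14 km = 7.4597 min/km
Speed = distance / time_in_hours = 15.14 / 1.8823 hr
Speed = 8.0432 km/h

7.4597 min/km, 8.0432 km/h


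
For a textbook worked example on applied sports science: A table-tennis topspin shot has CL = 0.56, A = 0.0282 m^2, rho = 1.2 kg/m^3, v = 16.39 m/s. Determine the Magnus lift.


FM = 0.5 * CL * rho * A * v^2
FM = 0.5 * 0.56 * 1.2 * 0.0282 * 16.39^2
v^2 = 268.6321
FM = 0.5 * 0.56 * 1.2 * 0.0282 * 268.6321 = 2.5453 N

2.5453 N


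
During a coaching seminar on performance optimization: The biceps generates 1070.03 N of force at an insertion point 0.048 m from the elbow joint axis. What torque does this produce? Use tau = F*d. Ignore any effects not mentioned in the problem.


tau = F * d
tau = 1070.03 * 0.048
tau = 51.3614 N*m

51.3614 N*m


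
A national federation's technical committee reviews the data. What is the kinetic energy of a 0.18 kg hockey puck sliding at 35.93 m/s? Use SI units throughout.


KE = 0.5 * m * v^2
KE = 0.5 * 0.18 * 35.93^2
KE = 0.5 * 0.18 * 1290.9649 = 116.1868 J

116.1868 J


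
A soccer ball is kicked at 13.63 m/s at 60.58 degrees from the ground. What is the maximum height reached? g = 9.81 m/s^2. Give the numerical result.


H = (v*sin(theta))^2 / (2*g)
vy = v*sin(theta) = 13.63 * sin(60.58 deg) = 11.8723 m/s
H = vy^2 / (2*g) = 140.9517 / (2*9.81)
H = 140.9517 / 19.62 = 7.1841 m

7.1841 m


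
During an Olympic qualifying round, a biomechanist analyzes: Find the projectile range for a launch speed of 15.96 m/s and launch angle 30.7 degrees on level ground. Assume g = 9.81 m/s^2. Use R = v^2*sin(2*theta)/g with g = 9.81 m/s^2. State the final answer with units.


R = v^2 * sin(2*theta) / g
Convert angle to radians: theta = 30.7 deg = 0.5358 rad
sin(2*theta) = sin(1.0716) = 0.878
R = 15.96^2 * 0.878 / 9.81
R = 254.7216 * 0.878 / 9.81 = 22.7973 m

22.7973 m


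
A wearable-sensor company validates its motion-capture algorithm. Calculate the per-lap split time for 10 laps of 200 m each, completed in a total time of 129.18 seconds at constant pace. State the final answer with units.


Split time = total_time / n_laps = 129.18 / 10
Split time = 12.918 s per lap

12.918 s


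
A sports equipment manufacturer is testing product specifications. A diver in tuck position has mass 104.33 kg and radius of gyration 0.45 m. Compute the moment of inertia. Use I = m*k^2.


I = m * k^2
I = 104.33 * 0.45^2
I = 104.33 * 0.2025 = 21.1268 kg*m^2

21.1268 kg*m^2


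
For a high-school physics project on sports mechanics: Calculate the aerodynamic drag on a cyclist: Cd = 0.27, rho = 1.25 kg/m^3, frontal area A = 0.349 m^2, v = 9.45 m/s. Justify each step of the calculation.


Fd = 0.5 * Cd * rho * A * v^2
Fd = 0.5 * 0.27 * 1.25 * 0.349 * 9.45^2
v^2 = 89.3025
Fd = 0.5 * 0.27 * 1.25 * 0.349 * 89.3025 = 5.2594 N

5.2594 N


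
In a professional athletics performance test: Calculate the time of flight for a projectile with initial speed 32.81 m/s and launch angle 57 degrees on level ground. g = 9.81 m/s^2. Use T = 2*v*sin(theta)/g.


T = 2*v*sin(theta)/g
sin(theta) = sin(57 deg) = 0.8387
T = 2*32.81*0.8387 / 9.81
T = 55.0336 / 9.81 = 5.6099 s

5.6099 s


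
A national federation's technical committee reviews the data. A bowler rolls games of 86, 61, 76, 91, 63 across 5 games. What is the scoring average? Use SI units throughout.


Average = sum / n
Sum = 377
Average = 377 / 5 = 75.4

75.4


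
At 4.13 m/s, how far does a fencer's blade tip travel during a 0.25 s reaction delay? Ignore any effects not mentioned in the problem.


d = v * t
d = 4.13 * 0.25
d = 1.0325 m

1.0325 m


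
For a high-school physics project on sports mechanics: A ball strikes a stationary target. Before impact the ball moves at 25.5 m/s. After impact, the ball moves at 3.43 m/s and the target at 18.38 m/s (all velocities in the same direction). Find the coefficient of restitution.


e = (v2_after - v1_after) / (v1_before - v2_before)
Numerator = 18.38 - 3.43 = 14.95
Denominator = 25.5 - 0 = 25.5
e = 14.95 / 25.5 = 0.5863

0.5863


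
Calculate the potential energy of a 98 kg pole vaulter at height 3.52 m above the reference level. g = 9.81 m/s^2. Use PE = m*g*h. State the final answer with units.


PE = m * g * h
PE = 98 * 9.81 * 3.52
PE = 961.38 * 3.52 = 3384.0576 J

3384.0576 J


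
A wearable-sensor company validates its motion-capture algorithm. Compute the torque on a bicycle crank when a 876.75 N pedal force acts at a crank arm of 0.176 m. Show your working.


tau = F * d
tau = 876.75 * 0.176
tau = 154.308 N*m

154.308 N*m


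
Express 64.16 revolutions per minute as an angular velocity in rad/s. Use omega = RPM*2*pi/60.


omega = RPM * 2 * pi / 60
omega = 64.16 * 2 * 3.14159 / 60
omega = 403.1292 / 60 = 6.7188 rad/s

6.7188 rad/s


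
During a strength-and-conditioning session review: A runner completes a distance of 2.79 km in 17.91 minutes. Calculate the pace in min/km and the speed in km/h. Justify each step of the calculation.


Pace = time / distance = 17.91 min / 2.79 km = 6.4194 min/km
Speed = distance / time_in_hours = 2.79 / 0.2985 hr
Speed = 9.3467 km/h

6.4194 min/km, 9.3467 km/h


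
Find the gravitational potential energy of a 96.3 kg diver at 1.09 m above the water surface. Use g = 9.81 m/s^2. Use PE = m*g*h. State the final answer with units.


PE = m * g * h
PE = 96.3 * 9.81 * 1.09
PE = 944.703 * 1.09 = 1029.7263 J

1029.7263 J


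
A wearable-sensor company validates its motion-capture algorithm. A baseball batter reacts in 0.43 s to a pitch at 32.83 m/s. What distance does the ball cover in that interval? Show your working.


d = v * t
d = 32.83 * 0.43
d = 14.1169 m

14.1169 m


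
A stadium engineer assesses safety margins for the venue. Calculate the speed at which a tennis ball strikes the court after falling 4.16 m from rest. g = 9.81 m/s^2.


v = sqrt(2 * g * h)
v = sqrt(2 * 9.81 * 4.16)
v = sqrt(81.6192) = 9.0343 m/s

9.0343 m/s


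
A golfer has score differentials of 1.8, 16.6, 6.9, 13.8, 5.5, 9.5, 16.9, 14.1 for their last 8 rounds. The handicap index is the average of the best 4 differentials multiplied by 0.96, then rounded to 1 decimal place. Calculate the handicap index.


All differentials: 1.8, 16.6, 6.9, 13.8, 5.5, 9.5, 16.9, 14.1
Sorted: 1.8, 5.5, 6.9, 9.5, 13.8, 14.1, 16.6, 16.9
Best 4: 1.8, 5.5, 6.9, 9.5
Average of best = 23.7 / 4 = 5.925
Raw index = 5.925 * 0.96 = 5.688
Handicap index = round(5.688, 1) = 5.7

5.7


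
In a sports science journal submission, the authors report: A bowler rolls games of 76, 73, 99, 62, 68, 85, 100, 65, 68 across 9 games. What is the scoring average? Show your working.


Average = sum / n
Sum = 696
Average = 696 / 9 = 77.3333

77.3333


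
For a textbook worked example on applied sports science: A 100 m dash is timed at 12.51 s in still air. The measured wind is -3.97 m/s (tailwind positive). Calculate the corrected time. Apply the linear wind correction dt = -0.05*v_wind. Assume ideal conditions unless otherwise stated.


dt = -0.05 * v_wind = -0.05 * -3.97 = 0.1985 s
t_corrected = t_still + dt = 12.51 + (0.1985)
t_corrected = 12.7085 s

12.7085 s


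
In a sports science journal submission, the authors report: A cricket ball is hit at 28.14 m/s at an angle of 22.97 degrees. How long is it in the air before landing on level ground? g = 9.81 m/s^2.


T = 2*v*sin(theta)/g
sin(theta) = sin(22.97 deg) = 0.3902
T = 2*28.14*0.3902 / 9.81
T = 21.9632 / 9.81 = 2.2389 s

2.2389 s


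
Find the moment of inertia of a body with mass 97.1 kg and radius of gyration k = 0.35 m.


I = m * k^2
I = 97.1 * 0.35^2
I = 97.1 * 0.1225 = 11.8947 kg*m^2

11.8947 kg*m^2


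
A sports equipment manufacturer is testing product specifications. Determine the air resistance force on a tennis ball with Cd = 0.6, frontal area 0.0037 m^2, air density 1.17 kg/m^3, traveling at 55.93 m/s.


Fd = 0.5 * Cd * rho * A * v^2
Fd = 0.5 * 0.6 * 1.17 * 0.0037 * 55.93^2
v^2 = 3128.1649
Fd = 0.5 * 0.6 * 1.17 * 0.0037 * 3128.1649 = 4.0625 N

4.0625 N


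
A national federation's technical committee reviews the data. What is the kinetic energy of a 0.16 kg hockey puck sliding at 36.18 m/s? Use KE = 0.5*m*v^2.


KE = 0.5 * m * v^2
KE = 0.5 * 0.16 * 36.18^2
KE = 0.5 * 0.16 * 1308.9924 = 104.7194 J

104.7194 J


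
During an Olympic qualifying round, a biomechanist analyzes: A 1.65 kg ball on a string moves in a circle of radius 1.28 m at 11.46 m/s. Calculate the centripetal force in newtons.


Fc = m * v^2 / r
v^2 = 11.46^2 = 131.3316
Fc = 1.65 * 131.3316 / 1.28
Fc = 216.6971 / 1.28 = 169.2946 N

169.2946 N


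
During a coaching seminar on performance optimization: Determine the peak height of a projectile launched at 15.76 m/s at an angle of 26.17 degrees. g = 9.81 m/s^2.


H = (v*sin(theta))^2 / (2*g)
vy = v*sin(theta) = 15.76 * sin(26.17 deg) = 6.9507 m/s
H = vy^2 / (2*g) = 48.3126 / (2*9.81)
H = 48.3126 / 19.62 = 2.4624 m

2.4624 m


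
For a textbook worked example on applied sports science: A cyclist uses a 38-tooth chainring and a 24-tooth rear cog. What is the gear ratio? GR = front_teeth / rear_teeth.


GR = front_teeth / rear_teeth
GR = 38 / 24
GR = 1.5833

1.5833


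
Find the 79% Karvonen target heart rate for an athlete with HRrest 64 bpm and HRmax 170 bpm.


Target = HRrest + pct*(HRmax - HRrest)
Heart rate reserve = HRmax - HRrest = 170 - 64 = 106 bpm
Fraction = 79% = 0.79
Target = 64 + 0.79 * 106
Target = 64 + 83.74 = 147.74 bpm

147.74 bpm


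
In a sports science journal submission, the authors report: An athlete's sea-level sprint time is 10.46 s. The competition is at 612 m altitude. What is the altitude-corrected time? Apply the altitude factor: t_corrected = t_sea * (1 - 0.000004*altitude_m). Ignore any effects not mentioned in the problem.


Correction factor = 1 - 0.000004 * 612 = 0.997552
t_corrected = t_sea * factor = 10.46 * 0.997552
t_corrected = 10.4344 s

10.4344 s


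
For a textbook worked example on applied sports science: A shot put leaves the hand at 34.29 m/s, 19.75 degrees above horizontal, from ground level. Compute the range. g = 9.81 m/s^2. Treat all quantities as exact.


R = v^2 * sin(2*theta) / g
Convert angle to radians: theta = 19.75 deg = 0.3447 rad
sin(2*theta) = sin(0.6894) = 0.6361
R = 34.29^2 * 0.6361 / 9.81
R = 1175.8041 * 0.6361 / 9.81 = 76.2389 m

76.2389 m


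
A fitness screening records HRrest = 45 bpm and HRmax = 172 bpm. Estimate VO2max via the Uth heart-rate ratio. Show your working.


VO2max = 15.3 * HRmax / HRrest
VO2max = 15.3 * 172 / 45
VO2max = 2631.6 / 45 = 58.48 mL/kg/min

58.48 mL/kg/min


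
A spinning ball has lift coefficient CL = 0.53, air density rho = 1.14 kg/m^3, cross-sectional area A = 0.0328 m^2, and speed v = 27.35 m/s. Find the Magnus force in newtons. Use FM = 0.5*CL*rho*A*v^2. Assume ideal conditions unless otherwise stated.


FM = 0.5 * CL * rho * A * v^2
FM = 0.5 * 0.53 * 1.14 * 0.0328 * 27.35^2
v^2 = 748.0225
FM = 0.5 * 0.53 * 1.14 * 0.0328 * 748.0225 = 7.4121 N

7.4121 N


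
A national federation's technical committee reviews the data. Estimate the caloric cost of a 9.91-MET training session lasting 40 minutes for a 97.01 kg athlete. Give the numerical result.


kcal = MET * mass * time_hr
Convert time: 40 min = 0.6667 hr
kcal = 9.91 * 97.01 * 0.6667
kcal = 640.9127 kcal

640.9127 kcal


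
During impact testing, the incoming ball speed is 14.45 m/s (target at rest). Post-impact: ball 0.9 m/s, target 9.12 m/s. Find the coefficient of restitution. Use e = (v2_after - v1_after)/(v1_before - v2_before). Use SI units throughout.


e = (v2_after - v1_after) / (v1_before - v2_before)
Numerator = 9.12 - 0.9 = 8.22
Denominator = 14.45 - 0 = 14.45
e = 8.22 / 14.45 = 0.5689

0.5689


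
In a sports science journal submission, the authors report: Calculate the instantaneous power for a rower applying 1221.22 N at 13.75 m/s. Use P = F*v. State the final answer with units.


P = F * v
P = 1221.22 * 13.75
P = 16791.775 W

16791.775 W


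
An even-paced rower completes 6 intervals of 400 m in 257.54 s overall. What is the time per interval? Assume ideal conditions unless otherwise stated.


Split time = total_time / n_laps = 257.54 / 6
Split time = 42.9233 s per lap

42.9233 s


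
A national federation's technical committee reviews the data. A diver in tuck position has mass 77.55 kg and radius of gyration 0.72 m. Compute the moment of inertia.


I = m * k^2
I = 77.55 * 0.72^2
I = 77.55 * 0.5184 = 40.2019 kg*m^2

40.2019 kg*m^2


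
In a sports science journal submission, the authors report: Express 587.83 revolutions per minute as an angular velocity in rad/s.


omega = RPM * 2 * pi / 60
omega = 587.83 * 2 * 3.14159 / 60
omega = 3693.4448 / 60 = 61.5574 rad/s

61.5574 rad/s


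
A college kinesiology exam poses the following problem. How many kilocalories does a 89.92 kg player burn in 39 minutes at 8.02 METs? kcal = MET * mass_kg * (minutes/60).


kcal = MET * mass * time_hr
Convert time: 39 min = 0.65 hr
kcal = 8.02 * 89.92 * 0.65
kcal = 468.753 kcal

468.753 kcal


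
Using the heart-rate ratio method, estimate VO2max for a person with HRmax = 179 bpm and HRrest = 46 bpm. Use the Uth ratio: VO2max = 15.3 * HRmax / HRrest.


VO2max = 15.3 * HRmax / HRrest
VO2max = 15.3 * 179 / 46
VO2max = 2738.7 / 46 = 59.537 mL/kg/min

59.537 mL/kg/min


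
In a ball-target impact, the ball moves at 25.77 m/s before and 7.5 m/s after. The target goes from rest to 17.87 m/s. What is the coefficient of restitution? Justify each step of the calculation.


e = (v2_after - v1_after) / (v1_before - v2_before)
Numerator = 17.87 - 7.5 = 10.37
Denominator = 25.77 - 0 = 25.77
e = 10.37 / 25.77 = 0.4024

0.4024


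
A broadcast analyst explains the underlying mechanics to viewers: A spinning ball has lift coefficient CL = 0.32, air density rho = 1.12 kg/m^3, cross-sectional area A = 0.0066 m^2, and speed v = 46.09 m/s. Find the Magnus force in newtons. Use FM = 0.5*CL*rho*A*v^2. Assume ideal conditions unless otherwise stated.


FM = 0.5 * CL * rho * A * v^2
FM = 0.5 * 0.32 * 1.12 * 0.0066 * 46.09^2
v^2 = 2124.2881
FM = 0.5 * 0.32 * 1.12 * 0.0066 * 2124.2881 = 2.5124 N

2.5124 N


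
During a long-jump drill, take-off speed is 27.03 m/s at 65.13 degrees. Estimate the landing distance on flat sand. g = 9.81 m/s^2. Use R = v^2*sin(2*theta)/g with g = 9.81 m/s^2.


R = v^2 * sin(2*theta) / g
Convert angle to radians: theta = 65.13 deg = 1.1367 rad
sin(2*theta) = sin(2.2735) = 0.7631
R = 27.03^2 * 0.7631 / 9.81
R = 730.6209 * 0.7631 / 9.81 = 56.835 m

56.835 m


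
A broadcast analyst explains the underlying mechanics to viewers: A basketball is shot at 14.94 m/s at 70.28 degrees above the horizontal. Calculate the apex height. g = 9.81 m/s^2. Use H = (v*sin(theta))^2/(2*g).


H = (v*sin(theta))^2 / (2*g)
vy = v*sin(theta) = 14.94 * sin(70.28 deg) = 14.0638 m/s
H = vy^2 / (2*g) = 197.7908 / (2*9.81)
H = 197.7908 / 19.62 = 10.0811 m

10.0811 m


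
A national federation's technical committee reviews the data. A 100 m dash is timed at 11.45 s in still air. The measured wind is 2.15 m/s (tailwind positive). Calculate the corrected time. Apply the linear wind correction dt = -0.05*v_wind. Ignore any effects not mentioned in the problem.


dt = -0.05 * v_wind = -0.05 * 2.15 = -0.1075 s
t_corrected = t_still + dt = 11.45 + (-0.1075)
t_corrected = 11.3425 s

11.3425 s


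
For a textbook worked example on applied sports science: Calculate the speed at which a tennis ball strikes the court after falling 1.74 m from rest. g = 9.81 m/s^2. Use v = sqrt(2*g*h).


v = sqrt(2 * g * h)
v = sqrt(2 * 9.81 * 1.74)
v = sqrt(34.1388) = 5.8428 m/s

5.8428 m/s


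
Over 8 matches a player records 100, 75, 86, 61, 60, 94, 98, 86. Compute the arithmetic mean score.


Average = sum / n
Sum = 660
Average = 660 / 8 = 82.5

82.5


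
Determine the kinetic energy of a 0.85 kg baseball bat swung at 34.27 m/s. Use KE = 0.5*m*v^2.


KE = 0.5 * m * v^2
KE = 0.5 * 0.85 * 34.27^2
KE = 0.5 * 0.85 * 1174.4329 = 499.134 J

499.134 J


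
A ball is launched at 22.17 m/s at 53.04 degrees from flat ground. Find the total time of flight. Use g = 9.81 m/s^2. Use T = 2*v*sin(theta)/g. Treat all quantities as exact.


T = 2*v*sin(theta)/g
sin(theta) = sin(53.04 deg) = 0.7991
T = 2*22.17*0.7991 / 9.81
T = 35.4301 / 9.81 = 3.6116 s

3.6116 s


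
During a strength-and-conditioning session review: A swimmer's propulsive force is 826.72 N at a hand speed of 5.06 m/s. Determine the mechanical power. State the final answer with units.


P = F * v
P = 826.72 * 5.06
P = 4183.2032 W

4183.2032 W


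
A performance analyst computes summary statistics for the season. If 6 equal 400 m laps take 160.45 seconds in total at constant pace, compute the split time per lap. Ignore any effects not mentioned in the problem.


Split time = total_time / n_laps = 160.45 / 6
Split time = 26.7417 s per lap

26.7417 s


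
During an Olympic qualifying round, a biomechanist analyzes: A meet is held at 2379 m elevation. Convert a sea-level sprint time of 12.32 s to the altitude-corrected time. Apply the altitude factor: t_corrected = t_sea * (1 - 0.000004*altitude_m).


Correction factor = 1 - 0.000004 * 2379 = 0.990484
t_corrected = t_sea * factor = 12.32 * 0.990484
t_corrected = 12.2028 s

12.2028 s


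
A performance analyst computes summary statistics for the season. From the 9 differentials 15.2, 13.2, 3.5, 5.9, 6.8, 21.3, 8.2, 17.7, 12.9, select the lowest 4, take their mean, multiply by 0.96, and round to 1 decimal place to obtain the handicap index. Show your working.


All differentials: 15.2, 13.2, 3.5, 5.9, 6.8, 21.3, 8.2, 17.7, 12.9
Sorted: 3.5, 5.9, 6.8, 8.2, 12.9, 13.2, 15.2, 17.7, 21.3
Best 4: 3.5, 5.9, 6.8, 8.2
Average of best = 24.4 / 4 = 6.1
Raw index = 6.1 * 0.96 = 5.856
Handicap index = round(5.856, 1) = 5.9

5.9


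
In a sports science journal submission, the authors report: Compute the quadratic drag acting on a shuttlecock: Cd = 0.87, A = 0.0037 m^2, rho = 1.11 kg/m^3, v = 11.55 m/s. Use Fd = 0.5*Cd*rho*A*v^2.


Fd = 0.5 * Cd * rho * A * v^2
Fd = 0.5 * 0.87 * 1.11 * 0.0037 * 11.55^2
v^2 = 133.4025
Fd = 0.5 * 0.87 * 1.11 * 0.0037 * 133.4025 = 0.2383 N

0.2383 N


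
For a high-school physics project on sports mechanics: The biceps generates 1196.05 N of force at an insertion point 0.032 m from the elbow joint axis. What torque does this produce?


tau = F * d
tau = 1196.05 * 0.032
tau = 38.2736 N*m

38.2736 N*m


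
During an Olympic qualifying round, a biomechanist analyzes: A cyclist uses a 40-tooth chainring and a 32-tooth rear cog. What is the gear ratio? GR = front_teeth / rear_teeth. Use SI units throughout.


GR = front_teeth / rear_teeth
GR = 40 / 32
GR = 1.25

1.25


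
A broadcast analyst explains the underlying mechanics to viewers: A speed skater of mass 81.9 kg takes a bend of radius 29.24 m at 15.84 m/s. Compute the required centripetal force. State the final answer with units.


Fc = m * v^2 / r
v^2 = 15.84^2 = 250.9056
Fc = 81.9 * 250.9056 / 29.24
Fc = 20549.1686 / 29.24 = 702.7759 N

702.7759 N


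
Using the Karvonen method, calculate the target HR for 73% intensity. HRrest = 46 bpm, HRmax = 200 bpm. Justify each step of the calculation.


Target = HRrest + pct*(HRmax - HRrest)
Heart rate reserve = HRmax - HRrest = 200 - 46 = 154 bpm
Fraction = 73% = 0.73
Target = 46 + 0.73 * 154
Target = 46 + 112.42 = 158.42 bpm

158.42 bpm


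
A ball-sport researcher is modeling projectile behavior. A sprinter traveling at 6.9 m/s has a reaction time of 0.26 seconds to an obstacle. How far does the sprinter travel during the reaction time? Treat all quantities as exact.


d = v * t
d = 6.9 * 0.26
d = 1.794 m

1.794 m


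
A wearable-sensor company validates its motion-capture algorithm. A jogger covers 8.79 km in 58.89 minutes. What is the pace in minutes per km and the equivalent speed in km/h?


Pace = time / distance = 58.89 min / 8.79 km = 6.6997 min/km
Speed = distance / time_in_hours = 8.79 / 0.9815 hr
Speed = 8.9557 km/h

6.6997 min/km, 8.9557 km/h


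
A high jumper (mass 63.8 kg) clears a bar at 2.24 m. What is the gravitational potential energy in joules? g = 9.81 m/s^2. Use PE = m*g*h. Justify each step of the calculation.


PE = m * g * h
PE = 63.8 * 9.81 * 2.24
PE = 625.878 * 2.24 = 1401.9667 J

1401.9667 J


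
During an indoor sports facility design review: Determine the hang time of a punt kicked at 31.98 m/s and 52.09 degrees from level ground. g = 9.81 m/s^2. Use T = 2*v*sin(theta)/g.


T = 2*v*sin(theta)/g
sin(theta) = sin(52.09 deg) = 0.789
T = 2*31.98*0.789 / 9.81
T = 50.463 / 9.81 = 5.144 s

5.144 s


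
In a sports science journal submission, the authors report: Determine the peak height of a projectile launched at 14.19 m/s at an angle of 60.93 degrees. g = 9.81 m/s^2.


H = (v*sin(theta))^2 / (2*g)
vy = v*sin(theta) = 14.19 * sin(60.93 deg) = 12.4024 m/s
H = vy^2 / (2*g) = 153.8205 / (2*9.81)
H = 153.8205 / 19.62 = 7.84 m

7.84 m


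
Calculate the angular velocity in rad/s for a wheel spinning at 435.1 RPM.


omega = RPM * 2 * pi / 60
omega = 435.1 * 2 * 3.14159 / 60
omega = 2733.8139 / 60 = 45.5636 rad/s

45.5636 rad/s


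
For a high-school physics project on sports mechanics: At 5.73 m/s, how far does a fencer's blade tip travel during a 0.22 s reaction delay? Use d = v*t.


d = v * t
d = 5.73 * 0.22
d = 1.2606 m

1.2606 m


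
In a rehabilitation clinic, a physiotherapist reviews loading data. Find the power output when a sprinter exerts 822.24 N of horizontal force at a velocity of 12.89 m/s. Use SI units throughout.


P = F * v
P = 822.24 * 12.89
P = 10598.6736 W

10598.6736 W


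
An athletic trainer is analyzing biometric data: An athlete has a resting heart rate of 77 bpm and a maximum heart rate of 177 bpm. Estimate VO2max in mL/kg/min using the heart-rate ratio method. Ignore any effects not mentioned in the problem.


VO2max = 15.3 * HRmax / HRrest
VO2max = 15.3 * 177 / 77
VO2max = 2708.1 / 77 = 35.1701 mL/kg/min

35.1701 mL/kg/min


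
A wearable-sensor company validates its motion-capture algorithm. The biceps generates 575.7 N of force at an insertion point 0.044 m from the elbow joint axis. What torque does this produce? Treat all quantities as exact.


tau = F * d
tau = 575.7 * 0.044
tau = 25.3308 N*m

25.3308 N*m


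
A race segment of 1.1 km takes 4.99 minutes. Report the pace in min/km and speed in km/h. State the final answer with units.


Pace = time / distance = 4.99 min / 1.1 km = 4.5364 min/km
Speed = distance / time_in_hours = 1.1 / 0.0832 hr
Speed = 13.2265 km/h

4.5364 min/km, 13.2265 km/h


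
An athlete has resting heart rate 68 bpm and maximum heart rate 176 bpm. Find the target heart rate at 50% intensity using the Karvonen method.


Target = HRrest + pct*(HRmax - HRrest)
Heart rate reserve = HRmax - HRrest = 176 - 68 = 108 bpm
Fraction = 50% = 0.5
Target = 68 + 0.5 * 108
Target = 68 + 54 = 122 bpm

122 bpm


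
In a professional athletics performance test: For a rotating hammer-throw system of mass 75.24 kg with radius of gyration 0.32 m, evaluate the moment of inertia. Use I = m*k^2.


I = m * k^2
I = 75.24 * 0.32^2
I = 75.24 * 0.1024 = 7.7046 kg*m^2

7.7046 kg*m^2


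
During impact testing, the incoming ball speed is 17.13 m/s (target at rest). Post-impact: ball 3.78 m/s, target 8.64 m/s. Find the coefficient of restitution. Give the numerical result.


e = (v2_after - v1_after) / (v1_before - v2_before)
Numerator = 8.64 - 3.78 = 4.86
Denominator = 17.13 - 0 = 17.13
e = 4.86 / 17.13 = 0.2837

0.2837


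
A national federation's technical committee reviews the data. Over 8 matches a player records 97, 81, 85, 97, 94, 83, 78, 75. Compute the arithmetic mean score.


Average = sum / n
Sum = 690
Average = 690 / 8 = 86.25

86.25


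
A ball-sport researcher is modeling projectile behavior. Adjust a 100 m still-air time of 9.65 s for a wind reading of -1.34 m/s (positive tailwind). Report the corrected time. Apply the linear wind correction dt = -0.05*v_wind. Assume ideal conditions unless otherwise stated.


dt = -0.05 * v_wind = -0.05 * -1.34 = 0.067 s
t_corrected = t_still + dt = 9.65 + (0.067)
t_corrected = 9.717 s

9.717 s


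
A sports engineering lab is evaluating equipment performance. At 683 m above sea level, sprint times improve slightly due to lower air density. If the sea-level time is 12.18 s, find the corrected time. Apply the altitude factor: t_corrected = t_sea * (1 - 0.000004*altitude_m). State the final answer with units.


Correction factor = 1 - 0.000004 * 683 = 0.997268
t_corrected = t_sea * factor = 12.18 * 0.997268
t_corrected = 12.1467 s

12.1467 s


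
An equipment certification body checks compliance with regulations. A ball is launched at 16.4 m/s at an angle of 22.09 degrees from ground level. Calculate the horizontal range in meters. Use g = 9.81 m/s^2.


R = v^2 * sin(2*theta) / g
Convert angle to radians: theta = 22.09 deg = 0.3855 rad
sin(2*theta) = sin(0.7711) = 0.6969
R = 16.4^2 * 0.6969 / 9.81
R = 268.96 * 0.6969 / 9.81 = 19.1073 m

19.1073 m


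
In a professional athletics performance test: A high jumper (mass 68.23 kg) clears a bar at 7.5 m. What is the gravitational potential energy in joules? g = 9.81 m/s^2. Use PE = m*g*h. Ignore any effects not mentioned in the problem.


PE = m * g * h
PE = 68.23 * 9.81 * 7.5
PE = 669.3363 * 7.5 = 5020.0222 J

5020.0222 J


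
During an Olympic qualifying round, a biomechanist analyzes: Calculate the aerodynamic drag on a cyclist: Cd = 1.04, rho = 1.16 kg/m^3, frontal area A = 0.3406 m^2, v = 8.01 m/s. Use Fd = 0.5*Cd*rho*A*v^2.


Fd = 0.5 * Cd * rho * A * v^2
Fd = 0.5 * 1.04 * 1.16 * 0.3406 * 8.01^2
v^2 = 64.1601
Fd = 0.5 * 1.04 * 1.16 * 0.3406 * 64.1601 = 13.1817 N

13.1817 N


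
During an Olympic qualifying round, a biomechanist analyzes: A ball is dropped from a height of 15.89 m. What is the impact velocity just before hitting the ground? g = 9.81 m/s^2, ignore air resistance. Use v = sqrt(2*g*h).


v = sqrt(2 * g * h)
v = sqrt(2 * 9.81 * 15.89)
v = sqrt(311.7618) = 17.6568 m/s

17.6568 m/s


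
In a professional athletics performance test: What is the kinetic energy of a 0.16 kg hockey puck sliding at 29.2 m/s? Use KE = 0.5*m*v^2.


KE = 0.5 * m * v^2
KE = 0.5 * 0.16 * 29.2^2
KE = 0.5 * 0.16 * 852.64 = 68.2112 J

68.2112 J


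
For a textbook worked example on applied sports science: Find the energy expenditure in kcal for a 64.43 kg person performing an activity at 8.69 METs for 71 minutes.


kcal = MET * mass * time_hr
Convert time: 71 min = 1.1833 hr
kcal = 8.69 * 64.43 * 1.1833
kcal = 662.5444 kcal

662.5444 kcal


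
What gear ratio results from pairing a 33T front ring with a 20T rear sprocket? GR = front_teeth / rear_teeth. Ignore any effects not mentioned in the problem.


GR = front_teeth / rear_teeth
GR = 33 / 20
GR = 1.65

1.65


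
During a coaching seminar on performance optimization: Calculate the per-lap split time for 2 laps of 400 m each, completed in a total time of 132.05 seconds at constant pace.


Split time = total_time / n_laps = 132.05 / 2
Split time = 66.025 s per lap

66.025 s


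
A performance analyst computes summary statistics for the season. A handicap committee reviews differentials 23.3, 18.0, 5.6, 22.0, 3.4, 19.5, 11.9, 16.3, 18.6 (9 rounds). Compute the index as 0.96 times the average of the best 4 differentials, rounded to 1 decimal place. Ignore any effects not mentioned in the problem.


All differentials: 23.3, 18.0, 5.6, 22.0, 3.4, 19.5, 11.9, 16.3, 18.6
Sorted: 3.4, 5.6, 11.9, 16.3, 18.0, 18.6, 19.5, 22.0, 23.3
Best 4: 3.4, 5.6, 11.9, 16.3
Average of best = 37.2 / 4 = 9.3
Raw index = 9.3 * 0.96 = 8.928
Handicap index = round(8.928, 1) = 8.9

8.9


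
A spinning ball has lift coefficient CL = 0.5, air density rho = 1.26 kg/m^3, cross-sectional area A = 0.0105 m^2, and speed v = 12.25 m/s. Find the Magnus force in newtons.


FM = 0.5 * CL * rho * A * v^2
FM = 0.5 * 0.5 * 1.26 * 0.0105 * 12.25^2
v^2 = 150.0625
FM = 0.5 * 0.5 * 1.26 * 0.0105 * 150.0625 = 0.4963 N

0.4963 N


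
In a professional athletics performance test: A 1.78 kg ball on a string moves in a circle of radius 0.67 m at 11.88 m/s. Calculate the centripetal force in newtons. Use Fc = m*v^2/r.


Fc = m * v^2 / r
v^2 = 11.88^2 = 141.1344
Fc = 1.78 * 141.1344 / 0.67
Fc = 251.2192 / 0.67 = 374.9541 N

374.9541 N


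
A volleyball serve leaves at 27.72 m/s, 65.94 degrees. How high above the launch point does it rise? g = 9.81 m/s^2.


H = (v*sin(theta))^2 / (2*g)
vy = v*sin(theta) = 27.72 * sin(65.94 deg) = 25.3117 m/s
H = vy^2 / (2*g) = 640.6801 / (2*9.81)
H = 640.6801 / 19.62 = 32.6544 m

32.6544 m


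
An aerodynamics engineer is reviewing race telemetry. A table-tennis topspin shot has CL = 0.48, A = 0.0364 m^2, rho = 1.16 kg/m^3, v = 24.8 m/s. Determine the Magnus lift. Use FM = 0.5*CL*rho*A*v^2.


FM = 0.5 * CL * rho * A * v^2
FM = 0.5 * 0.48 * 1.16 * 0.0364 * 24.8^2
v^2 = 615.04
FM = 0.5 * 0.48 * 1.16 * 0.0364 * 615.04 = 6.2327 N

6.2327 N


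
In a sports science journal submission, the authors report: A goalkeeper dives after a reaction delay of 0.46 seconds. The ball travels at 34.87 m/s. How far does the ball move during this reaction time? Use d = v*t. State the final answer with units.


d = v * t
d = 34.87 * 0.46
d = 16.0402 m

16.0402 m


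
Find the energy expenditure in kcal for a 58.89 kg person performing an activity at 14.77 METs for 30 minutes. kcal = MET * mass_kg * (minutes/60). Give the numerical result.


kcal = MET * mass * time_hr
Convert time: 30 min = 0.5 hr
kcal = 14.77 * 58.89 * 0.5
kcal = 434.9026 kcal

434.9026 kcal


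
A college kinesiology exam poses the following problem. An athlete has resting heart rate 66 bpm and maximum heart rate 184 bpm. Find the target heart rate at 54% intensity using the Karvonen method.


Target = HRrest + pct*(HRmax - HRrest)
Heart rate reserve = HRmax - HRrest = 184 - 66 = 118 bpm
Fraction = 54% = 0.54
Target = 66 + 0.54 * 118
Target = 66 + 63.72 = 129.72 bpm

129.72 bpm


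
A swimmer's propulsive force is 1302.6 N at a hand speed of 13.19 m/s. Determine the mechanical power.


P = F * v
P = 1302.6 * 13.19
P = 17181.294 W

17181.294 W


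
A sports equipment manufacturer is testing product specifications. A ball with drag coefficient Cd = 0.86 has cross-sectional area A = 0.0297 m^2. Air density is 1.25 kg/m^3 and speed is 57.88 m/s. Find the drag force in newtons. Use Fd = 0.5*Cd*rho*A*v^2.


Fd = 0.5 * Cd * rho * A * v^2
Fd = 0.5 * 0.86 * 1.25 * 0.0297 * 57.88^2
v^2 = 3350.0944
Fd = 0.5 * 0.86 * 1.25 * 0.0297 * 3350.0944 = 53.4801 N

53.4801 N


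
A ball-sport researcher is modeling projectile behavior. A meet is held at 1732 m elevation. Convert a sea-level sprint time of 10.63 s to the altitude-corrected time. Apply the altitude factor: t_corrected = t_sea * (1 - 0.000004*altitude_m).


Correction factor = 1 - 0.000004 * 1732 = 0.993072
t_corrected = t_sea * factor = 10.63 * 0.993072
t_corrected = 10.5564 s

10.5564 s


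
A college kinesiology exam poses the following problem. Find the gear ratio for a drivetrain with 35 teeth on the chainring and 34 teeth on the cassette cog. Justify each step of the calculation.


GR = front_teeth / rear_teeth
GR = 35 / 34
GR = 1.0294

1.0294


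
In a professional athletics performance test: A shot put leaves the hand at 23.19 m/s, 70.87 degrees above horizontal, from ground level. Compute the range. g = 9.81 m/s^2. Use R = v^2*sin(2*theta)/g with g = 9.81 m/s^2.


R = v^2 * sin(2*theta) / g
Convert angle to radians: theta = 70.87 deg = 1.2369 rad
sin(2*theta) = sin(2.4738) = 0.6192
R = 23.19^2 * 0.6192 / 9.81
R = 537.7761 * 0.6192 / 9.81 = 33.9457 m

33.9457 m


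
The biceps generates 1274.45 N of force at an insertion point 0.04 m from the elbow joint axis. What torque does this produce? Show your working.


tau = F * d
tau = 1274.45 * 0.04
tau = 50.978 N*m

50.978 N*m


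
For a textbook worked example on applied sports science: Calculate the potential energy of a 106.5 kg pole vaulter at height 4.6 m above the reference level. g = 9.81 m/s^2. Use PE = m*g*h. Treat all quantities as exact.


PE = m * g * h
PE = 106.5 * 9.81 * 4.6
PE = 1044.765 * 4.6 = 4805.919 J

4805.919 J


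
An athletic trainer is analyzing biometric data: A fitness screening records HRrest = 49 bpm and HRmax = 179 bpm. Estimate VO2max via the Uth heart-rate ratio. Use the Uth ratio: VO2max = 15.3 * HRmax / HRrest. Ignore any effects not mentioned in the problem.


VO2max = 15.3 * HRmax / HRrest
VO2max = 15.3 * 179 / 49
VO2max = 2738.7 / 49 = 55.8918 mL/kg/min

55.8918 mL/kg/min


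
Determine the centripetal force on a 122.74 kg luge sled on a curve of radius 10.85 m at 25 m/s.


Fc = m * v^2 / r
v^2 = 25^2 = 625
Fc = 122.74 * 625 / 10.85
Fc = 76712.5 / 10.85 = 7070.2765 N

7070.2765 N


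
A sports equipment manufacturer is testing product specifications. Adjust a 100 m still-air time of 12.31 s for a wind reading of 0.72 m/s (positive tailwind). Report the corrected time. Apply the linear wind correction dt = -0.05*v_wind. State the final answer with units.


dt = -0.05 * v_wind = -0.05 * 0.72 = -0.036 s
t_corrected = t_still + dt = 12.31 + (-0.036)
t_corrected = 12.274 s

12.274 s


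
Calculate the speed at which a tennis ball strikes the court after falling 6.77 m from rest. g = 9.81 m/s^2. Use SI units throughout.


v = sqrt(2 * g * h)
v = sqrt(2 * 9.81 * 6.77)
v = sqrt(132.8274) = 11.5251 m/s

11.5251 m/s


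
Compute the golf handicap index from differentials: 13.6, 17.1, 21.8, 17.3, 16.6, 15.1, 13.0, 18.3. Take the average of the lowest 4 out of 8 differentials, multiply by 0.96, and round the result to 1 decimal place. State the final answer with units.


All differentials: 13.6, 17.1, 21.8, 17.3, 16.6, 15.1, 13.0, 18.3
Sorted: 13.0, 13.6, 15.1, 16.6, 17.1, 17.3, 18.3, 21.8
Best 4: 13.0, 13.6, 15.1, 16.6
Average of best = 58.3 / 4 = 14.575
Raw index = 14.575 * 0.96 = 13.992
Handicap index = round(13.992, 1) = 14.0

14.0


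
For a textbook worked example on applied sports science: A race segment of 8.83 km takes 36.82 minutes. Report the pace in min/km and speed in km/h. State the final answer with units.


Pace = time / distance = 36.82 min / 8.83 km = 4.1699 min/km
Speed = distance / time_in_hours = 8.83 / 0.6137 hr
Speed = 14.3889 km/h

4.1699 min/km, 14.3889 km/h


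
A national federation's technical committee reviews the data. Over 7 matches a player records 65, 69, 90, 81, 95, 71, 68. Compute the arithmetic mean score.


Average = sum / n
Sum = 539
Average = 539 / 7 = 77

77


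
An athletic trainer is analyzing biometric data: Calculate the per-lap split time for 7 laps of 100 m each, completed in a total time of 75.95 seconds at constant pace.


Split time = total_time / n_laps = 75.95 / 7
Split time = 10.85 s per lap

10.85 s


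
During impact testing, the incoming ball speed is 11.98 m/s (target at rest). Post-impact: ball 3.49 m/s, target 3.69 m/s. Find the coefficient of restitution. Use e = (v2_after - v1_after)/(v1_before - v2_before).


e = (v2_after - v1_after) / (v1_before - v2_before)
Numerator = 3.69 - 3.49 = 0.2
Denominator = 11.98 - 0 = 11.98
e = 0.2 / 11.98 = 0.0167

0.0167


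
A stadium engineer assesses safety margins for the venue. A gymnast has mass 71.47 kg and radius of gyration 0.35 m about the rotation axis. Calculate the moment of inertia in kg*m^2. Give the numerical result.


I = m * k^2
I = 71.47 * 0.35^2
I = 71.47 * 0.1225 = 8.7551 kg*m^2

8.7551 kg*m^2


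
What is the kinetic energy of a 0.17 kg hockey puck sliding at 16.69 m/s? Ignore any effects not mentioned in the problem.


KE = 0.5 * m * v^2
KE = 0.5 * 0.17 * 16.69^2
KE = 0.5 * 0.17 * 278.5561 = 23.6773 J

23.6773 J


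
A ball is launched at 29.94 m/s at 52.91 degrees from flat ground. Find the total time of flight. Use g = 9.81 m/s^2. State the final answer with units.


T = 2*v*sin(theta)/g
sin(theta) = sin(52.91 deg) = 0.7977
T = 2*29.94*0.7977 / 9.81
T = 47.7656 / 9.81 = 4.8691 s

4.8691 s
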